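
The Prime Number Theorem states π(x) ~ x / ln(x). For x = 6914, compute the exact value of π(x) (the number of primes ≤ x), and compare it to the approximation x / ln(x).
π(6914) = 889;  x/ln(x) ≈ 782.01;  relative error ≈ 12.03%.

Directly count primes up to 6914: π(6914) = 889. The PNT approximation gives 6914/ln(6914) ≈ 6914/8.84130 ≈ 782.01. Relative error (π(x) − x/ln(x)) / π(x) ≈ 12.03%; the approximation is known to undercount slightly (Li(x) is a better estimate).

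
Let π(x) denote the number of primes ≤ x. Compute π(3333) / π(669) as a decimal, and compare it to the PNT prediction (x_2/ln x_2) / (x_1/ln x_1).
π(3333)/π(669) = 470/121 ≈ 3.8843;  PNT prediction ≈ 3.9958.

π(669) = 121 and π(3333) = 470, so π(3333)/π(669) ≈ 3.8843. The PNT-predicted ratio is (3333/ln(3333)) / (669/ln(669)) ≈ 3.9958. The two agree to within a few percent, as expected.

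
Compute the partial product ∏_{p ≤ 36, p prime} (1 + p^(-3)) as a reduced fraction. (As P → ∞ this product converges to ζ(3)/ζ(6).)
∏ = 123276368443014873612288/104343309932640260237195

The primes p ≤ 36 are [2, 3, 5, 7, 11, 13, 17, 19, 23, 29, 31]. For each, (1 + 1/p^3) = (p^3 + 1)/p^3. Multiplying these fractions over p ∈ [2, 3, 5, 7, 11, 13, 17, 19, 23, 29, 31] gives 123276368443014873612288/104343309932640260237195. (In the limit P → ∞ this tends to ζ(3)/ζ(6).)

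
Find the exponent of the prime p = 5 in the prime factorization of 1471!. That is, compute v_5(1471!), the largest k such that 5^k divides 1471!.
v_5(1471!) = 365

Legendre's formula: v_p(n!) = Σ_{k ≥ 1} ⌊n / p^k⌋. For p = 5, n = 1471, the terms are:
  ⌊1471/5^1⌋ = ⌊1471/5⌋ = 294
  ⌊1471/5^2⌋ = ⌊1471/25⌋ = 58
  ⌊1471/5^3⌋ = ⌊1471/125⌋ = 11
  ⌊1471/5^4⌋ = ⌊1471/625⌋ = 2
(the next term ⌊1471/5^5⌋ = 0, terminating the sum). Summing: v_5(1471!) = 294 + 58 + 11 + 2 = 365.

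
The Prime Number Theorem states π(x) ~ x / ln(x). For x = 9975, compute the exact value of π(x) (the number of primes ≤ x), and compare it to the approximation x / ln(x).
π(9975) = 1229;  x/ln(x) ≈ 1083.32;  relative error ≈ 11.85%.

Directly count primes up to 9975: π(9975) = 1229. The PNT approximation gives 9975/ln(9975) ≈ 9975/9.20784 ≈ 1083.32. Relative error (π(x) − x/ln(x)) / π(x) ≈ 11.85%; the approximation is known to undercount slightly (Li(x) is a better estimate).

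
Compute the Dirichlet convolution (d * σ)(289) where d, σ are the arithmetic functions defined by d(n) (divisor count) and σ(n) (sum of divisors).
(d * σ)(289) = 346

Divisors of 289: [1, 17, 289]. For each d | 289:
  d = 1: d(1) · σ(289/1) = 1 · 307 = 307
  d = 17: d(17) · σ(289/17) = 2 · 18 = 36
  d = 289: d(289) · σ(289/289) = 3 · 1 = 3
Summing: (d * σ)(289) = 307 + 36 + 3 = 346.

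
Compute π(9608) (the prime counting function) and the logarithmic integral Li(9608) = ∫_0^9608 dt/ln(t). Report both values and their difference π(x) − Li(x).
π(9608) = 1185;  Li(9608) ≈ 1203.48;  π(x) − Li(x) ≈ -18.48.

Direct count of primes ≤ 9608 gives π(9608) = 1185. Numerical evaluation of the logarithmic integral gives Li(9608) ≈ 1203.48. The difference π(x) − Li(x) ≈ -18.48 is typically negative for small/moderate x (Li(x) overestimates), though Littlewood's theorem shows this sign changes infinitely often.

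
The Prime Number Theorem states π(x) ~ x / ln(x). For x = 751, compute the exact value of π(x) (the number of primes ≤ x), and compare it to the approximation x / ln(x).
π(751) = 133;  x/ln(x) ≈ 113.42;  relative error ≈ 14.72%.

Directly count primes up to 751: π(751) = 133. The PNT approximation gives 751/ln(751) ≈ 751/6.62141 ≈ 113.42. Relative error (π(x) − x/ln(x)) / π(x) ≈ 14.72%; the approximation is known to undercount slightly (Li(x) is a better estimate).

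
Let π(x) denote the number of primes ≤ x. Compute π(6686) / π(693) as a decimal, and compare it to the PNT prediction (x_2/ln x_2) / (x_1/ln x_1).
π(6686)/π(693) = 861/125 ≈ 6.8880;  PNT prediction ≈ 7.1650.

π(693) = 125 and π(6686) = 861, so π(6686)/π(693) ≈ 6.8880. The PNT-predicted ratio is (6686/ln(6686)) / (693/ln(693)) ≈ 7.1650. The two agree to within a few percent, as expected.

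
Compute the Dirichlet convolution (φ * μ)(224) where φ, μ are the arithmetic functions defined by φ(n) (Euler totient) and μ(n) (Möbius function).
(φ * μ)(224) = 40

Divisors of 224: [1, 2, 4, 7, 8, 14, 16, 28, 32, 56, 112, 224]. For each d | 224:
  d = 1: φ(1) · μ(224/1) = 1 · 0 = 0
  d = 2: φ(2) · μ(224/2) = 1 · 0 = 0
  d = 4: φ(4) · μ(224/4) = 2 · 0 = 0
  d = 7: φ(7) · μ(224/7) = 6 · 0 = 0
  d = 8: φ(8) · μ(224/8) = 4 · 0 = 0
  d = 14: φ(14) · μ(224/14) = 6 · 0 = 0
  d = 16: φ(16) · μ(224/16) = 8 · 1 = 8
  d = 28: φ(28) · μ(224/28) = 12 · 0 = 0
  d = 32: φ(32) · μ(224/32) = 16 · -1 = -16
  d = 56: φ(56) · μ(224/56) = 24 · 0 = 0
  d = 112: φ(112) · μ(224/112) = 48 · -1 = -48
  d = 224: φ(224) · μ(224/224) = 96 · 1 = 96
Summing: (φ * μ)(224) = 0 + 0 + 0 + 0 + 0 + 0 + 8 + 0 + -16 + 0 + -48 + 96 = 40.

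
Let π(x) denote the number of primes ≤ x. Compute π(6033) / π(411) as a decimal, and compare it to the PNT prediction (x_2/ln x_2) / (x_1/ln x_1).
π(6033)/π(411) = 786/80 ≈ 9.8250;  PNT prediction ≈ 10.1489.

π(411) = 80 and π(6033) = 786, so π(6033)/π(411) ≈ 9.8250. The PNT-predicted ratio is (6033/ln(6033)) / (411/ln(411)) ≈ 10.1489. The two agree to within a few percent, as expected.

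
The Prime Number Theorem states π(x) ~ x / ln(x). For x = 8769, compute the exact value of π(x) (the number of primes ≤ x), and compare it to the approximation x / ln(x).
π(8769) = 1093;  x/ln(x) ≈ 965.86;  relative error ≈ 11.63%.

Directly count primes up to 8769: π(8769) = 1093. The PNT approximation gives 8769/ln(8769) ≈ 8769/9.07898 ≈ 965.86. Relative error (π(x) − x/ln(x)) / π(x) ≈ 11.63%; the approximation is known to undercount slightly (Li(x) is a better estimate).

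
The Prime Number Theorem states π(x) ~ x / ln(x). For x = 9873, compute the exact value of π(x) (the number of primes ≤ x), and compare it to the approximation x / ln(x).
π(9873) = 1218;  x/ln(x) ≈ 1073.44;  relative error ≈ 11.87%.

Directly count primes up to 9873: π(9873) = 1218. The PNT approximation gives 9873/ln(9873) ≈ 9873/9.19756 ≈ 1073.44. Relative error (π(x) − x/ln(x)) / π(x) ≈ 11.87%; the approximation is known to undercount slightly (Li(x) is a better estimate).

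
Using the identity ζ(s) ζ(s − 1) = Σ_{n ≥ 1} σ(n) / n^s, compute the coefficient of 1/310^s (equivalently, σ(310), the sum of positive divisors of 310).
σ(310) = 576

In the product (Σ m^0/m^s)(Σ k / k^s) = Σ (Σ_{d | n} d) / n^s, the coefficient of 1/n^s is σ(n) = Σ_{d | n} d. For n = 310, divisors are [1, 2, 5, 10, 31, 62, 155, 310]; summing: σ(310) = 576.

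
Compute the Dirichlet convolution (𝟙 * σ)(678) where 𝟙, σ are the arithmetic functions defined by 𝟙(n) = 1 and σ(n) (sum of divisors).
(𝟙 * σ)(678) = 2300

Divisors of 678: [1, 2, 3, 6, 113, 226, 339, 678]. For each d | 678:
  d = 1: 𝟙(1) · σ(678/1) = 1 · 1368 = 1368
  d = 2: 𝟙(2) · σ(678/2) = 1 · 456 = 456
  d = 3: 𝟙(3) · σ(678/3) = 1 · 342 = 342
  d = 6: 𝟙(6) · σ(678/6) = 1 · 114 = 114
  d = 113: 𝟙(113) · σ(678/113) = 1 · 12 = 12
  d = 226: 𝟙(226) · σ(678/226) = 1 · 4 = 4
  d = 339: 𝟙(339) · σ(678/339) = 1 · 3 = 3
  d = 678: 𝟙(678) · σ(678/678) = 1 · 1 = 1
Summing: (𝟙 * σ)(678) = 1368 + 456 + 342 + 114 + 12 + 4 + 3 + 1 = 2300.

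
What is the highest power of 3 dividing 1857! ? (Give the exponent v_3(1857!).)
v_3(1857!) = 924

Legendre's formula: v_p(n!) = Σ_{k ≥ 1} ⌊n / p^k⌋. For p = 3, n = 1857, the terms are:
  ⌊1857/3^1⌋ = ⌊1857/3⌋ = 619
  ⌊1857/3^2⌋ = ⌊1857/9⌋ = 206
  ⌊1857/3^3⌋ = ⌊1857/27⌋ = 68
  ⌊1857/3^4⌋ = ⌊1857/81⌋ = 22
  ⌊1857/3^5⌋ = ⌊1857/243⌋ = 7
  ⌊1857/3^6⌋ = ⌊1857/729⌋ = 2
(the next term ⌊1857/3^7⌋ = 0, terminating the sum). Summing: v_3(1857!) = 619 + 206 + 68 + 22 + 7 + 2 = 924.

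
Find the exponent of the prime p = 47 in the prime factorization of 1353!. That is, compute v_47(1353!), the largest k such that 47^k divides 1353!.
v_47(1353!) = 28

Legendre's formula: v_p(n!) = Σ_{k ≥ 1} ⌊n / p^k⌋. For p = 47, n = 1353, the terms are:
  ⌊1353/47^1⌋ = ⌊1353/47⌋ = 28
(the next term ⌊1353/47^2⌋ = 0, terminating the sum). Summing: v_47(1353!) = 28 = 28.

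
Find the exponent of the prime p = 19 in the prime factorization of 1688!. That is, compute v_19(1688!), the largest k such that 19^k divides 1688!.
v_19(1688!) = 92

Legendre's formula: v_p(n!) = Σ_{k ≥ 1} ⌊n / p^k⌋. For p = 19, n = 1688, the terms are:
  ⌊1688/19^1⌋ = ⌊1688/19⌋ = 88
  ⌊1688/19^2⌋ = ⌊1688/361⌋ = 4
(the next term ⌊1688/19^3⌋ = 0, terminating the sum). Summing: v_19(1688!) = 88 + 4 = 92.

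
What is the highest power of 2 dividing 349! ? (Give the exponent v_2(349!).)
v_2(349!) = 343

Legendre's formula: v_p(n!) = Σ_{k ≥ 1} ⌊n / p^k⌋. For p = 2, n = 349, the terms are:
  ⌊349/2^1⌋ = ⌊349/2⌋ = 174
  ⌊349/2^2⌋ = ⌊349/4⌋ = 87
  ⌊349/2^3⌋ = ⌊349/8⌋ = 43
  ⌊349/2^4⌋ = ⌊349/16⌋ = 21
  ⌊349/2^5⌋ = ⌊349/32⌋ = 10
  ⌊349/2^6⌋ = ⌊349/64⌋ = 5
  ⌊349/2^7⌋ = ⌊349/128⌋ = 2
  ⌊349/2^8⌋ = ⌊349/256⌋ = 1
(the next term ⌊349/2^9⌋ = 0, terminating the sum). Summing: v_2(349!) = 174 + 87 + 43 + 21 + 10 + 5 + 2 + 1 = 343.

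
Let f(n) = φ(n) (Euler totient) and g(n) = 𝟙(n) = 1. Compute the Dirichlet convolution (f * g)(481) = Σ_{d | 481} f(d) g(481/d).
(φ * 𝟙)(481) = 481

Divisors of 481: [1, 13, 37, 481]. For each d | 481:
  d = 1: φ(1) · 𝟙(481/1) = 1 · 1 = 1
  d = 13: φ(13) · 𝟙(481/13) = 12 · 1 = 12
  d = 37: φ(37) · 𝟙(481/37) = 36 · 1 = 36
  d = 481: φ(481) · 𝟙(481/481) = 432 · 1 = 432
Summing: (φ * 𝟙)(481) = 1 + 12 + 36 + 432 = 481.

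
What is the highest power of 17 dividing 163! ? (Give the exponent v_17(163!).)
v_17(163!) = 9

Legendre's formula: v_p(n!) = Σ_{k ≥ 1} ⌊n / p^k⌋. For p = 17, n = 163, the terms are:
  ⌊163/17^1⌋ = ⌊163/17⌋ = 9
(the next term ⌊163/17^2⌋ = 0, terminating the sum). Summing: v_17(163!) = 9 = 9.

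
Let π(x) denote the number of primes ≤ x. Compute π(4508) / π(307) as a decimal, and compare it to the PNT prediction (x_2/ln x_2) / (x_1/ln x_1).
π(4508)/π(307) = 611/63 ≈ 9.6984;  PNT prediction ≈ 9.9949.

π(307) = 63 and π(4508) = 611, so π(4508)/π(307) ≈ 9.6984. The PNT-predicted ratio is (4508/ln(4508)) / (307/ln(307)) ≈ 9.9949. The two agree to within a few percent, as expected.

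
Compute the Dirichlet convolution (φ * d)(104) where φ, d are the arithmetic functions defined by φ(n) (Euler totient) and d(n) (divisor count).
(φ * d)(104) = 210

Divisors of 104: [1, 2, 4, 8, 13, 26, 52, 104]. For each d | 104:
  d = 1: φ(1) · d(104/1) = 1 · 8 = 8
  d = 2: φ(2) · d(104/2) = 1 · 6 = 6
  d = 4: φ(4) · d(104/4) = 2 · 4 = 8
  d = 8: φ(8) · d(104/8) = 4 · 2 = 8
  d = 13: φ(13) · d(104/13) = 12 · 4 = 48
  d = 26: φ(26) · d(104/26) = 12 · 3 = 36
  d = 52: φ(52) · d(104/52) = 24 · 2 = 48
  d = 104: φ(104) · d(104/104) = 48 · 1 = 48
Summing: (φ * d)(104) = 8 + 6 + 8 + 8 + 48 + 36 + 48 + 48 = 210.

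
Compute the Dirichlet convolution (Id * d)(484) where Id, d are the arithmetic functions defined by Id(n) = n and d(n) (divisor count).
(Id * d)(484) = 1606

Divisors of 484: [1, 2, 4, 11, 22, 44, 121, 242, 484]. For each d | 484:
  d = 1: Id(1) · d(484/1) = 1 · 9 = 9
  d = 2: Id(2) · d(484/2) = 2 · 6 = 12
  d = 4: Id(4) · d(484/4) = 4 · 3 = 12
  d = 11: Id(11) · d(484/11) = 11 · 6 = 66
  d = 22: Id(22) · d(484/22) = 22 · 4 = 88
  d = 44: Id(44) · d(484/44) = 44 · 2 = 88
  d = 121: Id(121) · d(484/121) = 121 · 3 = 363
  d = 242: Id(242) · d(484/242) = 242 · 2 = 484
  d = 484: Id(484) · d(484/484) = 484 · 1 = 484
Summing: (Id * d)(484) = 9 + 12 + 12 + 66 + 88 + 88 + 363 + 484 + 484 = 1606.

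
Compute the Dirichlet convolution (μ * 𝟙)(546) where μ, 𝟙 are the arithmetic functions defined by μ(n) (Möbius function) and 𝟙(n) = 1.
(μ * 𝟙)(546) = 0

Divisors of 546: [1, 2, 3, 6, 7, 13, 14, 21, 26, 39, 42, 78, 91, 182, 273, 546]. For each d | 546:
  d = 1: μ(1) · 𝟙(546/1) = 1 · 1 = 1
  d = 2: μ(2) · 𝟙(546/2) = -1 · 1 = -1
  d = 3: μ(3) · 𝟙(546/3) = -1 · 1 = -1
  d = 6: μ(6) · 𝟙(546/6) = 1 · 1 = 1
  d = 7: μ(7) · 𝟙(546/7) = -1 · 1 = -1
  d = 13: μ(13) · 𝟙(546/13) = -1 · 1 = -1
  d = 14: μ(14) · 𝟙(546/14) = 1 · 1 = 1
  d = 21: μ(21) · 𝟙(546/21) = 1 · 1 = 1
  d = 26: μ(26) · 𝟙(546/26) = 1 · 1 = 1
  d = 39: μ(39) · 𝟙(546/39) = 1 · 1 = 1
  d = 42: μ(42) · 𝟙(546/42) = -1 · 1 = -1
  d = 78: μ(78) · 𝟙(546/78) = -1 · 1 = -1
  d = 91: μ(91) · 𝟙(546/91) = 1 · 1 = 1
  d = 182: μ(182) · 𝟙(546/182) = -1 · 1 = -1
  d = 273: μ(273) · 𝟙(546/273) = -1 · 1 = -1
  d = 546: μ(546) · 𝟙(546/546) = 1 · 1 = 1
Summing: (μ * 𝟙)(546) = 1 + -1 + -1 + 1 + -1 + -1 + 1 + 1 + 1 + 1 + -1 + -1 + 1 + -1 + -1 + 1 = 0.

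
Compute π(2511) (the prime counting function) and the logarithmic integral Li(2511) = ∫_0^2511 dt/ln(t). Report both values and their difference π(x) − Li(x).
π(2511) = 368;  Li(2511) ≈ 381.01;  π(x) − Li(x) ≈ -13.01.

Direct count of primes ≤ 2511 gives π(2511) = 368. Numerical evaluation of the logarithmic integral gives Li(2511) ≈ 381.01. The difference π(x) − Li(x) ≈ -13.01 is typically negative for small/moderate x (Li(x) overestimates), though Littlewood's theorem shows this sign changes infinitely often.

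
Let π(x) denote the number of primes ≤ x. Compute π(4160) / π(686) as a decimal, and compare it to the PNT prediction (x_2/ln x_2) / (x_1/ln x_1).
π(4160)/π(686) = 573/124 ≈ 4.6210;  PNT prediction ≈ 4.7525.

π(686) = 124 and π(4160) = 573, so π(4160)/π(686) ≈ 4.6210. The PNT-predicted ratio is (4160/ln(4160)) / (686/ln(686)) ≈ 4.7525. The two agree to within a few percent, as expected.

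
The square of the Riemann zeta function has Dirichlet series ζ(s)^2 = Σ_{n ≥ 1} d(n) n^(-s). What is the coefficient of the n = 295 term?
d(295) = 4

ζ(s)^2 = (Σ 1/m^s)(Σ 1/k^s). The coefficient of 1/n^s in the product is the number of ordered pairs (m, k) with mk = n, which equals d(n). For n = 295, divisors are [1, 5, 59, 295], so d(295) = 4.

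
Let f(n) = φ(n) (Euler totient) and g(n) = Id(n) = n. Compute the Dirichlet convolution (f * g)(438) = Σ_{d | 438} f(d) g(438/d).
(φ * Id)(438) = 2175

Divisors of 438: [1, 2, 3, 6, 73, 146, 219, 438]. For each d | 438:
  d = 1: φ(1) · Id(438/1) = 1 · 438 = 438
  d = 2: φ(2) · Id(438/2) = 1 · 219 = 219
  d = 3: φ(3) · Id(438/3) = 2 · 146 = 292
  d = 6: φ(6) · Id(438/6) = 2 · 73 = 146
  d = 73: φ(73) · Id(438/73) = 72 · 6 = 432
  d = 146: φ(146) · Id(438/146) = 72 · 3 = 216
  d = 219: φ(219) · Id(438/219) = 144 · 2 = 288
  d = 438: φ(438) · Id(438/438) = 144 · 1 = 144
Summing: (φ * Id)(438) = 438 + 219 + 292 + 146 + 432 + 216 + 288 + 144 = 2175.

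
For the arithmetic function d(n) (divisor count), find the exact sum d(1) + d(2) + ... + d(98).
Σ_{n ≤ 98} d(n) = 467

Compute d(n) for each 1 ≤ n ≤ 98: d(1) = 1, d(2) = 2, d(3) = 2, d(4) = 3, d(5) = 2, d(6) = 4, d(7) = 2, d(8) = 4, d(9) = 3, d(10) = 4, d(11) = 2, d(12) = 6, d(13) = 2, d(14) = 4, d(15) = 4, d(16) = 5, d(17) = 2, d(18) = 6, d(19) = 2, d(20) = 6, d(21) = 4, d(22) = 4, d(23) = 2, d(24) = 8, d(25) = 3, d(26) = 4, d(27) = 4, d(28) = 6, d(29) = 2, d(30) = 8, d(31) = 2, d(32) = 6, d(33) = 4, d(34) = 4, d(35) = 4, d(36) = 9, d(37) = 2, d(38) = 4, d(39) = 4, d(40) = 8, d(41) = 2, d(42) = 8, d(43) = 2, d(44) = 6, d(45) = 6, d(46) = 4, d(47) = 2, d(48) = 10, d(49) = 3, d(50) = 6, d(51) = 4, d(52) = 6, d(53) = 2, d(54) = 8, d(55) = 4, d(56) = 8, d(57) = 4, d(58) = 4, d(59) = 2, d(60) = 12, d(61) = 2, d(62) = 4, d(63) = 6, d(64) = 7, d(65) = 4, d(66) = 8, d(67) = 2, d(68) = 6, d(69) = 4, d(70) = 8, d(71) = 2, d(72) = 12, d(73) = 2, d(74) = 4, d(75) = 6, d(76) = 6, d(77) = 4, d(78) = 8, d(79) = 2, d(80) = 10, d(81) = 5, d(82) = 4, d(83) = 2, d(84) = 12, d(85) = 4, d(86) = 4, d(87) = 4, d(88) = 8, d(89) = 2, d(90) = 12, d(91) = 4, d(92) = 6, d(93) = 4, d(94) = 4, d(95) = 4, d(96) = 12, d(97) = 2, d(98) = 6. Summing all 98 values: 467. (Dirichlet's divisor formula: Σ_{n ≤ x} d(n) = x ln(x) + (2γ − 1) x + O(√x). For x = 98, the asymptotic estimate is ≈ 464.46.)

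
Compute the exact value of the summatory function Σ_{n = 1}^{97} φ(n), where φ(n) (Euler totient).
Σ_{n ≤ 97} φ(n) = 2902

Compute φ(n) for each 1 ≤ n ≤ 97: φ(1) = 1, φ(2) = 1, φ(3) = 2, φ(4) = 2, φ(5) = 4, φ(6) = 2, φ(7) = 6, φ(8) = 4, φ(9) = 6, φ(10) = 4, φ(11) = 10, φ(12) = 4, φ(13) = 12, φ(14) = 6, φ(15) = 8, φ(16) = 8, φ(17) = 16, φ(18) = 6, φ(19) = 18, φ(20) = 8, φ(21) = 12, φ(22) = 10, φ(23) = 22, φ(24) = 8, φ(25) = 20, φ(26) = 12, φ(27) = 18, φ(28) = 12, φ(29) = 28, φ(30) = 8, φ(31) = 30, φ(32) = 16, φ(33) = 20, φ(34) = 16, φ(35) = 24, φ(36) = 12, φ(37) = 36, φ(38) = 18, φ(39) = 24, φ(40) = 16, φ(41) = 40, φ(42) = 12, φ(43) = 42, φ(44) = 20, φ(45) = 24, φ(46) = 22, φ(47) = 46, φ(48) = 16, φ(49) = 42, φ(50) = 20, φ(51) = 32, φ(52) = 24, φ(53) = 52, φ(54) = 18, φ(55) = 40, φ(56) = 24, φ(57) = 36, φ(58) = 28, φ(59) = 58, φ(60) = 16, φ(61) = 60, φ(62) = 30, φ(63) = 36, φ(64) = 32, φ(65) = 48, φ(66) = 20, φ(67) = 66, φ(68) = 32, φ(69) = 44, φ(70) = 24, φ(71) = 70, φ(72) = 24, φ(73) = 72, φ(74) = 36, φ(75) = 40, φ(76) = 36, φ(77) = 60, φ(78) = 24, φ(79) = 78, φ(80) = 32, φ(81) = 54, φ(82) = 40, φ(83) = 82, φ(84) = 24, φ(85) = 64, φ(86) = 42, φ(87) = 56, φ(88) = 40, φ(89) = 88, φ(90) = 24, φ(91) = 72, φ(92) = 44, φ(93) = 60, φ(94) = 46, φ(95) = 72, φ(96) = 32, φ(97) = 96. Summing all 97 values: 2902. (Average order: Σ_{n ≤ x} φ(n) ~ (3/π²) x². For x = 97, (3/π²)·97² ≈ 2859.99.)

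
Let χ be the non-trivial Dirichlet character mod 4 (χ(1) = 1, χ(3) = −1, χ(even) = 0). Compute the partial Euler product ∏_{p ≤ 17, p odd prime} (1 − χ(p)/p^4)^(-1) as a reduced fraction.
∏ = 1355132279576075/1370266988576768

The odd primes p ≤ 17 are [3, 5, 7, 11, 13, 17]. For each, χ(p) = 1 if p ≡ 1 mod 4, χ(p) = −1 if p ≡ 3 mod 4. Taking (1 − χ(p)/p^4)^(-1) = p^4/(p^4 − χ(p)): (1 − (-1)/3^4)^(-1) · (1 − (1)/5^4)^(-1) · (1 − (-1)/7^4)^(-1) · (1 − (-1)/11^4)^(-1) · (1 − (1)/13^4)^(-1) · (1 − (1)/17^4)^(-1) = 1355132279576075/1370266988576768.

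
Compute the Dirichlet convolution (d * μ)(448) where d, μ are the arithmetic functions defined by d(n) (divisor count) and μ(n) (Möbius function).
(d * μ)(448) = 1

Divisors of 448: [1, 2, 4, 7, 8, 14, 16, 28, 32, 56, 64, 112, 224, 448]. For each d | 448:
  d = 1: d(1) · μ(448/1) = 1 · 0 = 0
  d = 2: d(2) · μ(448/2) = 2 · 0 = 0
  d = 4: d(4) · μ(448/4) = 3 · 0 = 0
  d = 7: d(7) · μ(448/7) = 2 · 0 = 0
  d = 8: d(8) · μ(448/8) = 4 · 0 = 0
  d = 14: d(14) · μ(448/14) = 4 · 0 = 0
  d = 16: d(16) · μ(448/16) = 5 · 0 = 0
  d = 28: d(28) · μ(448/28) = 6 · 0 = 0
  d = 32: d(32) · μ(448/32) = 6 · 1 = 6
  d = 56: d(56) · μ(448/56) = 8 · 0 = 0
  d = 64: d(64) · μ(448/64) = 7 · -1 = -7
  d = 112: d(112) · μ(448/112) = 10 · 0 = 0
  d = 224: d(224) · μ(448/224) = 12 · -1 = -12
  d = 448: d(448) · μ(448/448) = 14 · 1 = 14
Summing: (d * μ)(448) = 0 + 0 + 0 + 0 + 0 + 0 + 0 + 0 + 6 + 0 + -7 + 0 + -12 + 14 = 1.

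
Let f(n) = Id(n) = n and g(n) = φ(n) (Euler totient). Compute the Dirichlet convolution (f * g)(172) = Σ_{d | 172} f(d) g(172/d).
(Id * φ)(172) = 680

Divisors of 172: [1, 2, 4, 43, 86, 172]. For each d | 172:
  d = 1: Id(1) · φ(172/1) = 1 · 84 = 84
  d = 2: Id(2) · φ(172/2) = 2 · 42 = 84
  d = 4: Id(4) · φ(172/4) = 4 · 42 = 168
  d = 43: Id(43) · φ(172/43) = 43 · 2 = 86
  d = 86: Id(86) · φ(172/86) = 86 · 1 = 86
  d = 172: Id(172) · φ(172/172) = 172 · 1 = 172
Summing: (Id * φ)(172) = 84 + 84 + 168 + 86 + 86 + 172 = 680.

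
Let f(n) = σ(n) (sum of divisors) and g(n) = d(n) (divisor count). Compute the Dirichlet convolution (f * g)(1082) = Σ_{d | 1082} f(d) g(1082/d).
(σ * d)(1082) = 2720

Divisors of 1082: [1, 2, 541, 1082]. For each d | 1082:
  d = 1: σ(1) · d(1082/1) = 1 · 4 = 4
  d = 2: σ(2) · d(1082/2) = 3 · 2 = 6
  d = 541: σ(541) · d(1082/541) = 542 · 2 = 1084
  d = 1082: σ(1082) · d(1082/1082) = 1626 · 1 = 1626
Summing: (σ * d)(1082) = 4 + 6 + 1084 + 1626 = 2720.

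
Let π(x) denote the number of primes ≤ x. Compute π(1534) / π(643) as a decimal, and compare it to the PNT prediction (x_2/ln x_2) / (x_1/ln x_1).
π(1534)/π(643) = 242/117 ≈ 2.0684;  PNT prediction ≈ 2.1029.

π(643) = 117 and π(1534) = 242, so π(1534)/π(643) ≈ 2.0684. The PNT-predicted ratio is (1534/ln(1534)) / (643/ln(643)) ≈ 2.1029. The two agree to within a few percent, as expected.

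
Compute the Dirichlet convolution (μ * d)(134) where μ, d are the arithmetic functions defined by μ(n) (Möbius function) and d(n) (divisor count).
(μ * d)(134) = 1

Divisors of 134: [1, 2, 67, 134]. For each d | 134:
  d = 1: μ(1) · d(134/1) = 1 · 4 = 4
  d = 2: μ(2) · d(134/2) = -1 · 2 = -2
  d = 67: μ(67) · d(134/67) = -1 · 2 = -2
  d = 134: μ(134) · d(134/134) = 1 · 1 = 1
Summing: (μ * d)(134) = 4 + -2 + -2 + 1 = 1.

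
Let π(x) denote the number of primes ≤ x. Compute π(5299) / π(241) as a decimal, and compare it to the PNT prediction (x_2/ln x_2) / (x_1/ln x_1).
π(5299)/π(241) = 702/53 ≈ 13.2453;  PNT prediction ≈ 14.0634.

π(241) = 53 and π(5299) = 702, so π(5299)/π(241) ≈ 13.2453. The PNT-predicted ratio is (5299/ln(5299)) / (241/ln(241)) ≈ 14.0634. The two agree to within a few percent, as expected.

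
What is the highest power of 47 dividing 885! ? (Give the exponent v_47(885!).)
v_47(885!) = 18

Legendre's formula: v_p(n!) = Σ_{k ≥ 1} ⌊n / p^k⌋. For p = 47, n = 885, the terms are:
  ⌊885/47^1⌋ = ⌊885/47⌋ = 18
(the next term ⌊885/47^2⌋ = 0, terminating the sum). Summing: v_47(885!) = 18 = 18.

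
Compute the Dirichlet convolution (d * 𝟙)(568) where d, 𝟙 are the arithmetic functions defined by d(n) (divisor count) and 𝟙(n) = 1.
(d * 𝟙)(568) = 30

Divisors of 568: [1, 2, 4, 8, 71, 142, 284, 568]. For each d | 568:
  d = 1: d(1) · 𝟙(568/1) = 1 · 1 = 1
  d = 2: d(2) · 𝟙(568/2) = 2 · 1 = 2
  d = 4: d(4) · 𝟙(568/4) = 3 · 1 = 3
  d = 8: d(8) · 𝟙(568/8) = 4 · 1 = 4
  d = 71: d(71) · 𝟙(568/71) = 2 · 1 = 2
  d = 142: d(142) · 𝟙(568/142) = 4 · 1 = 4
  d = 284: d(284) · 𝟙(568/284) = 6 · 1 = 6
  d = 568: d(568) · 𝟙(568/568) = 8 · 1 = 8
Summing: (d * 𝟙)(568) = 1 + 2 + 3 + 4 + 2 + 4 + 6 + 8 = 30.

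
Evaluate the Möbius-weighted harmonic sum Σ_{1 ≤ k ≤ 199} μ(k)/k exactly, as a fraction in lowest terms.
Σ μ(k)/k = -2525956533029285906333379660693655000208391328320024740655748842764916179604407/82104442544036437402623148487682251333557860946353167843084552367036963538575798

Values of μ(k) for 1 ≤ k ≤ 199: μ(1) = 1, μ(2) = -1, μ(3) = -1, μ(5) = -1, μ(6) = 1, μ(7) = -1, μ(10) = 1, μ(11) = -1, μ(13) = -1, μ(14) = 1, μ(15) = 1, μ(17) = -1, μ(19) = -1, μ(21) = 1, μ(22) = 1, μ(23) = -1, μ(26) = 1, μ(29) = -1, μ(30) = -1, μ(31) = -1, μ(33) = 1, μ(34) = 1, μ(35) = 1, μ(37) = -1, μ(38) = 1, μ(39) = 1, μ(41) = -1, μ(42) = -1, μ(43) = -1, μ(46) = 1, μ(47) = -1, μ(51) = 1, μ(53) = -1, μ(55) = 1, μ(57) = 1, μ(58) = 1, μ(59) = -1, μ(61) = -1, μ(62) = 1, μ(65) = 1, μ(66) = -1, μ(67) = -1, μ(69) = 1, μ(70) = -1, μ(71) = -1, μ(73) = -1, μ(74) = 1, μ(77) = 1, μ(78) = -1, μ(79) = -1, μ(82) = 1, μ(83) = -1, μ(85) = 1, μ(86) = 1, μ(87) = 1, μ(89) = -1, μ(91) = 1, μ(93) = 1, μ(94) = 1, μ(95) = 1, μ(97) = -1, μ(101) = -1, μ(102) = -1, μ(103) = -1, μ(105) = -1, μ(106) = 1, μ(107) = -1, μ(109) = -1, μ(110) = -1, μ(111) = 1, μ(113) = -1, μ(114) = -1, μ(115) = 1, μ(118) = 1, μ(119) = 1, μ(122) = 1, μ(123) = 1, μ(127) = -1, μ(129) = 1, μ(130) = -1, μ(131) = -1, μ(133) = 1, μ(134) = 1, μ(137) = -1, μ(138) = -1, μ(139) = -1, μ(141) = 1, μ(142) = 1, μ(143) = 1, μ(145) = 1, μ(146) = 1, μ(149) = -1, μ(151) = -1, μ(154) = -1, μ(155) = 1, μ(157) = -1, μ(158) = 1, μ(159) = 1, μ(161) = 1, μ(163) = -1, μ(165) = -1, μ(166) = 1, μ(167) = -1, μ(170) = -1, μ(173) = -1, μ(174) = -1, μ(177) = 1, μ(178) = 1, μ(179) = -1, μ(181) = -1, μ(182) = -1, μ(183) = 1, μ(185) = 1, μ(186) = -1, μ(187) = 1, μ(190) = -1, μ(191) = -1, μ(193) = -1, μ(194) = 1, μ(195) = -1, μ(197) = -1, μ(199) = -1, with μ = 0 on non-squarefree integers. Summing μ(k)/k for k where μ(k) ≠ 0 gives -2525956533029285906333379660693655000208391328320024740655748842764916179604407/82104442544036437402623148487682251333557860946353167843084552367036963538575798 ≈ -0.0308. (PNT ⟺ this sum → 0 as n → ∞.)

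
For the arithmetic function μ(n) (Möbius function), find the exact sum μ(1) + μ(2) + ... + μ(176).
Σ_{n ≤ 176} μ(n) = -4

Compute μ(n) for each 1 ≤ n ≤ 176: μ(1) = 1, μ(2) = -1, μ(3) = -1, μ(4) = 0, μ(5) = -1, μ(6) = 1, μ(7) = -1, μ(8) = 0, μ(9) = 0, μ(10) = 1, μ(11) = -1, μ(12) = 0, μ(13) = -1, μ(14) = 1, μ(15) = 1, μ(16) = 0, μ(17) = -1, μ(18) = 0, μ(19) = -1, μ(20) = 0, μ(21) = 1, μ(22) = 1, μ(23) = -1, μ(24) = 0, μ(25) = 0, μ(26) = 1, μ(27) = 0, μ(28) = 0, μ(29) = -1, μ(30) = -1, μ(31) = -1, μ(32) = 0, μ(33) = 1, μ(34) = 1, μ(35) = 1, μ(36) = 0, μ(37) = -1, μ(38) = 1, μ(39) = 1, μ(40) = 0, μ(41) = -1, μ(42) = -1, μ(43) = -1, μ(44) = 0, μ(45) = 0, μ(46) = 1, μ(47) = -1, μ(48) = 0, μ(49) = 0, μ(50) = 0, μ(51) = 1, μ(52) = 0, μ(53) = -1, μ(54) = 0, μ(55) = 1, μ(56) = 0, μ(57) = 1, μ(58) = 1, μ(59) = -1, μ(60) = 0, μ(61) = -1, μ(62) = 1, μ(63) = 0, μ(64) = 0, μ(65) = 1, μ(66) = -1, μ(67) = -1, μ(68) = 0, μ(69) = 1, μ(70) = -1, μ(71) = -1, μ(72) = 0, μ(73) = -1, μ(74) = 1, μ(75) = 0, μ(76) = 0, μ(77) = 1, μ(78) = -1, μ(79) = -1, μ(80) = 0, μ(81) = 0, μ(82) = 1, μ(83) = -1, μ(84) = 0, μ(85) = 1, μ(86) = 1, μ(87) = 1, μ(88) = 0, μ(89) = -1, μ(90) = 0, μ(91) = 1, μ(92) = 0, μ(93) = 1, μ(94) = 1, μ(95) = 1, μ(96) = 0, μ(97) = -1, μ(98) = 0, μ(99) = 0, μ(100) = 0, μ(101) = -1, μ(102) = -1, μ(103) = -1, μ(104) = 0, μ(105) = -1, μ(106) = 1, μ(107) = -1, μ(108) = 0, μ(109) = -1, μ(110) = -1, μ(111) = 1, μ(112) = 0, μ(113) = -1, μ(114) = -1, μ(115) = 1, μ(116) = 0, μ(117) = 0, μ(118) = 1, μ(119) = 1, μ(120) = 0, μ(121) = 0, μ(122) = 1, μ(123) = 1, μ(124) = 0, μ(125) = 0, μ(126) = 0, μ(127) = -1, μ(128) = 0, μ(129) = 1, μ(130) = -1, μ(131) = -1, μ(132) = 0, μ(133) = 1, μ(134) = 1, μ(135) = 0, μ(136) = 0, μ(137) = -1, μ(138) = -1, μ(139) = -1, μ(140) = 0, μ(141) = 1, μ(142) = 1, μ(143) = 1, μ(144) = 0, μ(145) = 1, μ(146) = 1, μ(147) = 0, μ(148) = 0, μ(149) = -1, μ(150) = 0, μ(151) = -1, μ(152) = 0, μ(153) = 0, μ(154) = -1, μ(155) = 1, μ(156) = 0, μ(157) = -1, μ(158) = 1, μ(159) = 1, μ(160) = 0, μ(161) = 1, μ(162) = 0, μ(163) = -1, μ(164) = 0, μ(165) = -1, μ(166) = 1, μ(167) = -1, μ(168) = 0, μ(169) = 0, μ(170) = -1, μ(171) = 0, μ(172) = 0, μ(173) = -1, μ(174) = -1, μ(175) = 0, μ(176) = 0. Summing all 176 values: -4. (Mertens function M(x) = Σ_{n ≤ x} μ(n); on average M(x) should be small (PNT ⟺ M(x) = o(x)).)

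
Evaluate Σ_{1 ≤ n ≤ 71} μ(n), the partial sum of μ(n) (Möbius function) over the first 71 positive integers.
Σ_{n ≤ 71} μ(n) = -3

Compute μ(n) for each 1 ≤ n ≤ 71: μ(1) = 1, μ(2) = -1, μ(3) = -1, μ(4) = 0, μ(5) = -1, μ(6) = 1, μ(7) = -1, μ(8) = 0, μ(9) = 0, μ(10) = 1, μ(11) = -1, μ(12) = 0, μ(13) = -1, μ(14) = 1, μ(15) = 1, μ(16) = 0, μ(17) = -1, μ(18) = 0, μ(19) = -1, μ(20) = 0, μ(21) = 1, μ(22) = 1, μ(23) = -1, μ(24) = 0, μ(25) = 0, μ(26) = 1, μ(27) = 0, μ(28) = 0, μ(29) = -1, μ(30) = -1, μ(31) = -1, μ(32) = 0, μ(33) = 1, μ(34) = 1, μ(35) = 1, μ(36) = 0, μ(37) = -1, μ(38) = 1, μ(39) = 1, μ(40) = 0, μ(41) = -1, μ(42) = -1, μ(43) = -1, μ(44) = 0, μ(45) = 0, μ(46) = 1, μ(47) = -1, μ(48) = 0, μ(49) = 0, μ(50) = 0, μ(51) = 1, μ(52) = 0, μ(53) = -1, μ(54) = 0, μ(55) = 1, μ(56) = 0, μ(57) = 1, μ(58) = 1, μ(59) = -1, μ(60) = 0, μ(61) = -1, μ(62) = 1, μ(63) = 0, μ(64) = 0, μ(65) = 1, μ(66) = -1, μ(67) = -1, μ(68) = 0, μ(69) = 1, μ(70) = -1, μ(71) = -1. Summing all 71 values: -3. (Mertens function M(x) = Σ_{n ≤ x} μ(n); on average M(x) should be small (PNT ⟺ M(x) = o(x)).)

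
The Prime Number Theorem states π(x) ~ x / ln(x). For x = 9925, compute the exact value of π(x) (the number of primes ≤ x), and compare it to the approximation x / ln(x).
π(9925) = 1223;  x/ln(x) ≈ 1078.47;  relative error ≈ 11.82%.

Directly count primes up to 9925: π(9925) = 1223. The PNT approximation gives 9925/ln(9925) ≈ 9925/9.20281 ≈ 1078.47. Relative error (π(x) − x/ln(x)) / π(x) ≈ 11.82%; the approximation is known to undercount slightly (Li(x) is a better estimate).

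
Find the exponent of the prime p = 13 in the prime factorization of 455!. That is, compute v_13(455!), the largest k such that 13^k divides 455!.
v_13(455!) = 37

Legendre's formula: v_p(n!) = Σ_{k ≥ 1} ⌊n / p^k⌋. For p = 13, n = 455, the terms are:
  ⌊455/13^1⌋ = ⌊455/13⌋ = 35
  ⌊455/13^2⌋ = ⌊455/169⌋ = 2
(the next term ⌊455/13^3⌋ = 0, terminating the sum). Summing: v_13(455!) = 35 + 2 = 37.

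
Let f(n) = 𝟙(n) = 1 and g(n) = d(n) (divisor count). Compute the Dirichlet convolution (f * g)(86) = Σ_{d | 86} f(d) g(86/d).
(𝟙 * d)(86) = 9

Divisors of 86: [1, 2, 43, 86]. For each d | 86:
  d = 1: 𝟙(1) · d(86/1) = 1 · 4 = 4
  d = 2: 𝟙(2) · d(86/2) = 1 · 2 = 2
  d = 43: 𝟙(43) · d(86/43) = 1 · 2 = 2
  d = 86: 𝟙(86) · d(86/86) = 1 · 1 = 1
Summing: (𝟙 * d)(86) = 4 + 2 + 2 + 1 = 9.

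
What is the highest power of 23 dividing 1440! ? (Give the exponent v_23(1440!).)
v_23(1440!) = 64

Legendre's formula: v_p(n!) = Σ_{k ≥ 1} ⌊n / p^k⌋. For p = 23, n = 1440, the terms are:
  ⌊1440/23^1⌋ = ⌊1440/23⌋ = 62
  ⌊1440/23^2⌋ = ⌊1440/529⌋ = 2
(the next term ⌊1440/23^3⌋ = 0, terminating the sum). Summing: v_23(1440!) = 62 + 2 = 64.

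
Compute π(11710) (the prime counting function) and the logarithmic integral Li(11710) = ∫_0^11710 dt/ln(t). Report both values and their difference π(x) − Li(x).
π(11710) = 1405;  Li(11710) ≈ 1430.18;  π(x) − Li(x) ≈ -25.18.

Direct count of primes ≤ 11710 gives π(11710) = 1405. Numerical evaluation of the logarithmic integral gives Li(11710) ≈ 1430.18. The difference π(x) − Li(x) ≈ -25.18 is typically negative for small/moderate x (Li(x) overestimates), though Littlewood's theorem shows this sign changes infinitely often.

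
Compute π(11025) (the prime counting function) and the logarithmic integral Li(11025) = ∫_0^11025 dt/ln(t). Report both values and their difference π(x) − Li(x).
π(11025) = 1336;  Li(11025) ≈ 1356.83;  π(x) − Li(x) ≈ -20.83.

Direct count of primes ≤ 11025 gives π(11025) = 1336. Numerical evaluation of the logarithmic integral gives Li(11025) ≈ 1356.83. The difference π(x) − Li(x) ≈ -20.83 is typically negative for small/moderate x (Li(x) overestimates), though Littlewood's theorem shows this sign changes infinitely often.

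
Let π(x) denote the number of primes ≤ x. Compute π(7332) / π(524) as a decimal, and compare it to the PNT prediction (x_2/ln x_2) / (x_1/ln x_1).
π(7332)/π(524) = 934/99 ≈ 9.4343;  PNT prediction ≈ 9.8442.

π(524) = 99 and π(7332) = 934, so π(7332)/π(524) ≈ 9.4343. The PNT-predicted ratio is (7332/ln(7332)) / (524/ln(524)) ≈ 9.8442. The two agree to within a few percent, as expected.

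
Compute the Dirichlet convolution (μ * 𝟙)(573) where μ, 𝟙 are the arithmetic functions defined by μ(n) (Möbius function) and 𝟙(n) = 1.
(μ * 𝟙)(573) = 0

Divisors of 573: [1, 3, 191, 573]. For each d | 573:
  d = 1: μ(1) · 𝟙(573/1) = 1 · 1 = 1
  d = 3: μ(3) · 𝟙(573/3) = -1 · 1 = -1
  d = 191: μ(191) · 𝟙(573/191) = -1 · 1 = -1
  d = 573: μ(573) · 𝟙(573/573) = 1 · 1 = 1
Summing: (μ * 𝟙)(573) = 1 + -1 + -1 + 1 = 0.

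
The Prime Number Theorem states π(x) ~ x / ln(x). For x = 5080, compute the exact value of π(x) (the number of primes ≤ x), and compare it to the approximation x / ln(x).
π(5080) = 678;  x/ln(x) ≈ 595.33;  relative error ≈ 12.19%.

Directly count primes up to 5080: π(5080) = 678. The PNT approximation gives 5080/ln(5080) ≈ 5080/8.53307 ≈ 595.33. Relative error (π(x) − x/ln(x)) / π(x) ≈ 12.19%; the approximation is known to undercount slightly (Li(x) is a better estimate).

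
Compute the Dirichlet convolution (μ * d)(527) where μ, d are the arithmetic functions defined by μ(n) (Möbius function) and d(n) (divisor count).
(μ * d)(527) = 1

Divisors of 527: [1, 17, 31, 527]. For each d | 527:
  d = 1: μ(1) · d(527/1) = 1 · 4 = 4
  d = 17: μ(17) · d(527/17) = -1 · 2 = -2
  d = 31: μ(31) · d(527/31) = -1 · 2 = -2
  d = 527: μ(527) · d(527/527) = 1 · 1 = 1
Summing: (μ * d)(527) = 4 + -2 + -2 + 1 = 1.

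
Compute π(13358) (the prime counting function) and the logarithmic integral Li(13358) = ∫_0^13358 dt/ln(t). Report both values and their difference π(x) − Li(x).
π(13358) = 1585;  Li(13358) ≈ 1604.85;  π(x) − Li(x) ≈ -19.85.

Direct count of primes ≤ 13358 gives π(13358) = 1585. Numerical evaluation of the logarithmic integral gives Li(13358) ≈ 1604.85. The difference π(x) − Li(x) ≈ -19.85 is typically negative for small/moderate x (Li(x) overestimates), though Littlewood's theorem shows this sign changes infinitely often.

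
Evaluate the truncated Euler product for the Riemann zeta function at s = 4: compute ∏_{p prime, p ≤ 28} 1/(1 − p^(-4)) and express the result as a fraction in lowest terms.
∏ = 179711034607426083154393/166042662475294310400000

The primes p ≤ 28 are [2, 3, 5, 7, 11, 13, 17, 19, 23]. For each prime, (1 − 1/p^4)^(-1) = p^4 / (p^4 − 1). The product is (1 − 1/2^4)^(-1), (1 − 1/3^4)^(-1), (1 − 1/5^4)^(-1), (1 − 1/7^4)^(-1), (1 − 1/11^4)^(-1), (1 − 1/13^4)^(-1), (1 − 1/17^4)^(-1), (1 − 1/19^4)^(-1), (1 − 1/23^4)^(-1) = ∏ p^4 / (p^4 − 1) = 179711034607426083154393/166042662475294310400000.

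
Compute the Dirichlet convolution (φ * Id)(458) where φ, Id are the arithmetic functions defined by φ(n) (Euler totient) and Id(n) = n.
(φ * Id)(458) = 1371

Divisors of 458: [1, 2, 229, 458]. For each d | 458:
  d = 1: φ(1) · Id(458/1) = 1 · 458 = 458
  d = 2: φ(2) · Id(458/2) = 1 · 229 = 229
  d = 229: φ(229) · Id(458/229) = 228 · 2 = 456
  d = 458: φ(458) · Id(458/458) = 228 · 1 = 228
Summing: (φ * Id)(458) = 458 + 229 + 456 + 228 = 1371.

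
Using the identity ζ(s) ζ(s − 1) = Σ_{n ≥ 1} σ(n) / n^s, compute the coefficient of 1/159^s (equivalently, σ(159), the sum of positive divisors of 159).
σ(159) = 216

In the product (Σ m^0/m^s)(Σ k / k^s) = Σ (Σ_{d | n} d) / n^s, the coefficient of 1/n^s is σ(n) = Σ_{d | n} d. For n = 159, divisors are [1, 3, 53, 159]; summing: σ(159) = 216.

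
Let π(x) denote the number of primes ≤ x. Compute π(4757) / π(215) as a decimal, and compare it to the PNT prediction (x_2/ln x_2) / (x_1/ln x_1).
π(4757)/π(215) = 640/47 ≈ 13.6170;  PNT prediction ≈ 14.0337.

π(215) = 47 and π(4757) = 640, so π(4757)/π(215) ≈ 13.6170. The PNT-predicted ratio is (4757/ln(4757)) / (215/ln(215)) ≈ 14.0337. The two agree to within a few percent, as expected.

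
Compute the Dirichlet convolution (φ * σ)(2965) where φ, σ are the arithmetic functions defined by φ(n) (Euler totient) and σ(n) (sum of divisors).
(φ * σ)(2965) = 11860

Divisors of 2965: [1, 5, 593, 2965]. For each d | 2965:
  d = 1: φ(1) · σ(2965/1) = 1 · 3564 = 3564
  d = 5: φ(5) · σ(2965/5) = 4 · 594 = 2376
  d = 593: φ(593) · σ(2965/593) = 592 · 6 = 3552
  d = 2965: φ(2965) · σ(2965/2965) = 2368 · 1 = 2368
Summing: (φ * σ)(2965) = 3564 + 2376 + 3552 + 2368 = 11860.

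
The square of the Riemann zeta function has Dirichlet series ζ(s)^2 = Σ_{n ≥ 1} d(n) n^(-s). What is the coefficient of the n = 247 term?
d(247) = 4

ζ(s)^2 = (Σ 1/m^s)(Σ 1/k^s). The coefficient of 1/n^s in the product is the number of ordered pairs (m, k) with mk = n, which equals d(n). For n = 247, divisors are [1, 13, 19, 247], so d(247) = 4.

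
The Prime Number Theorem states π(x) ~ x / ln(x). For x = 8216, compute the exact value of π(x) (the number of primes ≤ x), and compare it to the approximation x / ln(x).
π(8216) = 1029;  x/ln(x) ≈ 911.49;  relative error ≈ 11.42%.

Directly count primes up to 8216: π(8216) = 1029. The PNT approximation gives 8216/ln(8216) ≈ 8216/9.01384 ≈ 911.49. Relative error (π(x) − x/ln(x)) / π(x) ≈ 11.42%; the approximation is known to undercount slightly (Li(x) is a better estimate).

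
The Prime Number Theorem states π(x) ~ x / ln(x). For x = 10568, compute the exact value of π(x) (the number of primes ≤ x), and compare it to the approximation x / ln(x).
π(10568) = 1290;  x/ln(x) ≈ 1140.56;  relative error ≈ 11.58%.

Directly count primes up to 10568: π(10568) = 1290. The PNT approximation gives 10568/ln(10568) ≈ 10568/9.26559 ≈ 1140.56. Relative error (π(x) − x/ln(x)) / π(x) ≈ 11.58%; the approximation is known to undercount slightly (Li(x) is a better estimate).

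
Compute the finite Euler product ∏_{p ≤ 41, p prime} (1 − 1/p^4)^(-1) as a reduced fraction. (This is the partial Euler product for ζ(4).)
∏ = 56920287300311688614065768651369188407/52590894536588738800643997696000000000

The primes p ≤ 41 are [2, 3, 5, 7, 11, 13, 17, 19, 23, 29, 31, 37, 41]. For each prime, (1 − 1/p^4)^(-1) = p^4 / (p^4 − 1). The product is (1 − 1/2^4)^(-1), (1 − 1/3^4)^(-1), (1 − 1/5^4)^(-1), (1 − 1/7^4)^(-1), (1 − 1/11^4)^(-1), (1 − 1/13^4)^(-1), (1 − 1/17^4)^(-1), (1 − 1/19^4)^(-1), (1 − 1/23^4)^(-1), (1 − 1/29^4)^(-1), (1 − 1/31^4)^(-1), (1 − 1/37^4)^(-1), (1 − 1/41^4)^(-1) = ∏ p^4 / (p^4 − 1) = 56920287300311688614065768651369188407/52590894536588738800643997696000000000.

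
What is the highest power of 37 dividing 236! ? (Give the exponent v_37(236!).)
v_37(236!) = 6

Legendre's formula: v_p(n!) = Σ_{k ≥ 1} ⌊n / p^k⌋. For p = 37, n = 236, the terms are:
  ⌊236/37^1⌋ = ⌊236/37⌋ = 6
(the next term ⌊236/37^2⌋ = 0, terminating the sum). Summing: v_37(236!) = 6 = 6.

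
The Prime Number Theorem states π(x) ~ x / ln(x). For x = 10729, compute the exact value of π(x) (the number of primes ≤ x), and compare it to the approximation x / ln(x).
π(10729) = 1308;  x/ln(x) ≈ 1156.05;  relative error ≈ 11.62%.

Directly count primes up to 10729: π(10729) = 1308. The PNT approximation gives 10729/ln(10729) ≈ 10729/9.28071 ≈ 1156.05. Relative error (π(x) − x/ln(x)) / π(x) ≈ 11.62%; the approximation is known to undercount slightly (Li(x) is a better estimate).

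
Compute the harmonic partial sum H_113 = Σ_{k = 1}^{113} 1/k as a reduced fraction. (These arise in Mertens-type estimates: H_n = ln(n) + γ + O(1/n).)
H_113 = 92269644494133624806164448254219916691626018956801/17379782769567790172972927968296006432665936992320

Direct summation: H_113 = 1 + 1/2 + ... + 1/113. The least common denominator is lcm(1, ..., 113) = 955888052326228459513511038256280353796626534577600; over this denominator the numerator is 955888052326228459513511038256280353796626534577600 + 477944026163114229756755519128140176898313267288800 + 318629350775409486504503679418760117932208844859200 + 238972013081557114878377759564070088449156633644400 + 191177610465245691902702207651256070759325306915520 + 159314675387704743252251839709380058966104422429600 + 136555436046604065644787291179468621970946647796800 + 119486006540778557439188879782035044224578316822200 + 106209783591803162168167893139586705977402948286400 + 95588805232622845951351103825628035379662653457760 + 86898913847838950864864639841480032163329684961600 + 79657337693852371626125919854690029483052211214800 + 73529850178940650731808541404329257984355887275200 + 68277718023302032822393645589734310985473323898400 + 63725870155081897300900735883752023586441768971840 + 59743003270389278719594439891017522112289158411100 + 56228708960366379971383002250369432576272149092800 + 53104891795901581084083946569793352988701474143200 + 50309897490854129448079528329277913357717186030400 + 47794402616311422975675551912814017689831326728880 + 45518478682201355214929097059822873990315549265600 + 43449456923919475432432319920740016081664842480800 + 41560350101140367804935262532881754512896805851200 + 39828668846926185813062959927345014741526105607400 + 38235522093049138380540441530251214151865061383104 + 36764925089470325365904270702164628992177943637600 + 35403261197267720722722631046528901992467649428800 + 34138859011651016411196822794867155492736661949200 + 32961656976766498603914173732975184613676777054400 + 31862935077540948650450367941876011793220884485920 + 30835098462136401919790678653428398509568597889600 + 29871501635194639359797219945508761056144579205550 + 28966304615946316954954879947160010721109894987200 + 28114354480183189985691501125184716288136074546400 + 27311087209320813128957458235893724394189329559360 + 26552445897950790542041973284896676494350737071600 + 25834812225033201608473271304223793345854771204800 + 25154948745427064724039764164638956678858593015200 + 24509950059646883577269513801443085994785295758400 + 23897201308155711487837775956407008844915663364440 + 23314342739664108768622220445275130580405525233600 + 22759239341100677607464548529911436995157774632800 + 22229954705261126965430489261773961716200617083200 + 21724728461959737716216159960370008040832421240400 + 21241956718360632433633578627917341195480589657280 + 20780175050570183902467631266440877256448402925600 + 20338043666515499138585341239495326676523968820800 + 19914334423463092906531479963672507370763052803700 + 19507919435229152234969613025638374567278092542400 + 19117761046524569190270220765125607075932530691552 + 18742902986788793323794334083456477525424049697600 + 18382462544735162682952135351082314496088971818800 + 18035623628796763387047378080307176486728802539200 + 17701630598633860361361315523264450996233824714400 + 17379782769567790172972927968296006432665936992320 + 17069429505825508205598411397433577746368330974600 + 16769965830284709816026509443092637785905728676800 + 16480828488383249301957086866487592306838388527200 + 16201492412308956940906966750106446674519093806400 + 15931467538770474325225183970938005896610442242960 + 15670295939774237041205098987807874652403713681600 + 15417549231068200959895339326714199254784298944800 + 15172826227400451738309699019940957996771849755200 + 14935750817597319679898609972754380528072289602775 + 14705970035788130146361708280865851596871177455040 + 14483152307973158477477439973580005360554947493600 + 14266985855615350141992702063526572444725769172800 + 14057177240091594992845750562592358144068037273200 + 13853450033713455934978420844293918170965601950400 + 13655543604660406564478729117946862197094664779680 + 13463212004594767035401563919102540194318683585600 + 13276222948975395271020986642448338247175368535800 + 13094356881181211774157685455565484298583925131200 + 12917406112516600804236635652111896672927385602400 + 12745174031016379460180147176750404717288353794368 + 12577474372713532362019882082319478339429296507600 + 12414130549691278694980662834497147451904240708800 + 12254975029823441788634756900721542997392647879200 + 12099848763623145057133051117168105744261095374400 + 11948600654077855743918887978203504422457831682220 + 11801087065755906907574210348842967330822549809600 + 11657171369832054384311110222637565290202762616800 + 11516723522002752524259169135617835587911163067200 + 11379619670550338803732274264955718497578887316400 + 11245741792073275994276600450073886515254429818560 + 11114977352630563482715244630886980858100308541600 + 10987218992255499534638057910991728204558925684800 + 10862364230979868858108079980185004020416210620200 + 10740315194676724264196753238834610716816028478400 + 10620978359180316216816789313958670597740294828640 + 10504264311277235818829791629189893997765126753600 + 10390087525285091951233815633220438628224201462800 + 10278366154045467306596892884476132836522865963200 + 10169021833257749569292670619747663338261984410400 + 10061979498170825889615905665855582671543437206080 + 9957167211731546453265739981836253685381526401850 + 9854516003363179994984649878930725296872438500800 + 9753959717614576117484806512819187283639046271200 + 9655434871982105651651626649053336907036631662400 + 9558880523262284595135110382562803537966265345776 + 9464238141843846133797138992636439146501252817600 + 9371451493394396661897167041728238762712024848800 + 9280466527439111257412728526760003434918704219200 + 9191231272367581341476067675541157248044485909400 + 9103695736440271042985819411964574798063109853120 + 9017811814398381693523689040153588243364401269600 + 8933533199310546350593561105198881811183425556800 + 8850815299316930180680657761632225498116912357200 + 8769615158956224399206523286754865631161711326400 + 8689891384783895086486463984148003216332968496160 + 8611604075011067202824423768074597781951590401600 + 8534714752912754102799205698716788873184165487300 + 8459186303771933270031071135011330564571916235200 = 5074830447177349364339044653982095418039431042624055, so H_113 = 5074830447177349364339044653982095418039431042624055/955888052326228459513511038256280353796626534577600; reducing by gcd(5074830447177349364339044653982095418039431042624055, 955888052326228459513511038256280353796626534577600) = 55 gives 92269644494133624806164448254219916691626018956801/17379782769567790172972927968296006432665936992320 ≈ 5.30902. (The PNT-adjacent estimate ln(113) + γ ≈ 5.30460 matches within O(1/n).)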